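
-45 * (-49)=2205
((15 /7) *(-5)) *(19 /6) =-475 /14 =-33.93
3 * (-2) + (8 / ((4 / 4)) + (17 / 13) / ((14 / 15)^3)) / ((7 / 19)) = 5014045 / 249704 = 20.08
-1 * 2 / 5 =-2 / 5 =-0.40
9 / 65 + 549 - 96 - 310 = 9304 / 65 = 143.14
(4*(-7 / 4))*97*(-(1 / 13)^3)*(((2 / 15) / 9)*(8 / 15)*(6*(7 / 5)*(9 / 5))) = 152096 / 4119375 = 0.04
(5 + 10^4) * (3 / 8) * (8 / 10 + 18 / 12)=8629.31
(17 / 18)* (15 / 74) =85 / 444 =0.19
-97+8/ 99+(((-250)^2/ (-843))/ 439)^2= -145968395693195/ 1506526845219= -96.89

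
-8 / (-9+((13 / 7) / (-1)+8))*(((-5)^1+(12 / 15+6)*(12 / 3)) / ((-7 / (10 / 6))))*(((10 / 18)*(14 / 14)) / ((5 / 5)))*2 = -16.44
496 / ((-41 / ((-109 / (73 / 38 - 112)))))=-2054432 / 171503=-11.98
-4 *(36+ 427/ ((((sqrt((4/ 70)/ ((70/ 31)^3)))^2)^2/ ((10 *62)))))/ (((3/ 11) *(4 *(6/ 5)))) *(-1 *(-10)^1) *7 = -592315289730875164300/ 257662359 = -2298804109493.06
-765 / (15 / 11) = -561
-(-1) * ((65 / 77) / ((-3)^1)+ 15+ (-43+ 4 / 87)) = -189149 / 6699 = -28.24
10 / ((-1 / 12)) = -120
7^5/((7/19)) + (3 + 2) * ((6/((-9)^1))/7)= 957989/21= 45618.52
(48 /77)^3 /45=0.01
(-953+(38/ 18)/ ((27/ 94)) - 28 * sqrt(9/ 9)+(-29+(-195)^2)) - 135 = 8963626/ 243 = 36887.35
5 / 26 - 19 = -489 / 26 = -18.81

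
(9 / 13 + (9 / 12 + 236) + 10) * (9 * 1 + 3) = 2969.31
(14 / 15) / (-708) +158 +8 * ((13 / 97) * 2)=82484861 / 515070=160.14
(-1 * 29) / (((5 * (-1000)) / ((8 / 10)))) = 29 / 6250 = 0.00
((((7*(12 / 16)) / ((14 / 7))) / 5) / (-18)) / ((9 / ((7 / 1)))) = -49 / 2160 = -0.02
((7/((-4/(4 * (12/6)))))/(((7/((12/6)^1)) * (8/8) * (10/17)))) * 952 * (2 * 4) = -258944/5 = -51788.80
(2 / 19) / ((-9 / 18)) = -4 / 19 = -0.21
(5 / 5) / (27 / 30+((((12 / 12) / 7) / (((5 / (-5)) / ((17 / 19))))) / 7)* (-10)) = 9310 / 10079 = 0.92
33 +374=407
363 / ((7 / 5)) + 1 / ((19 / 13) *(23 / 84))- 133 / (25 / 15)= 2783454 / 15295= 181.98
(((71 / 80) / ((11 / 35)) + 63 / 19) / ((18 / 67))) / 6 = 1375577 / 361152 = 3.81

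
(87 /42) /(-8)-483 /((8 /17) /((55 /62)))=-1581067 /1736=-910.75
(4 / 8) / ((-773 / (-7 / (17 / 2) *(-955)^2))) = 6384175 / 13141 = 485.82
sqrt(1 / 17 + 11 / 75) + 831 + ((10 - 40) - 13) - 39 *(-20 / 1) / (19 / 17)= sqrt(13362) / 255 + 28232 / 19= 1486.35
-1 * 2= -2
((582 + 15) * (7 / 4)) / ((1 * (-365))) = -4179 / 1460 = -2.86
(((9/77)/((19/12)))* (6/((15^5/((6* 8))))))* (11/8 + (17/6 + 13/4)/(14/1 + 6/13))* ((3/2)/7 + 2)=502324/4512440625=0.00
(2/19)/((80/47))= 47/760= 0.06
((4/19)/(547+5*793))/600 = 1/12859200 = 0.00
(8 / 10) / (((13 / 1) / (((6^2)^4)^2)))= 11284439629824 / 65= 173606763535.75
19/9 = 2.11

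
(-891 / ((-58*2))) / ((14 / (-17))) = -15147 / 1624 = -9.33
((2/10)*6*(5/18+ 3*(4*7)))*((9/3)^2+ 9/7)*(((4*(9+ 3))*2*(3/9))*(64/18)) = 12427264/105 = 118354.90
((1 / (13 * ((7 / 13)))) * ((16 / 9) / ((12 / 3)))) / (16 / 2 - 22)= -2 / 441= -0.00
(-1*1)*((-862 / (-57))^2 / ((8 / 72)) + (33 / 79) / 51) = -2058.30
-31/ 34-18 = -643/ 34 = -18.91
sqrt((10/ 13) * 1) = sqrt(130)/ 13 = 0.88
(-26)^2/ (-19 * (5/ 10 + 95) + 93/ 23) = -31096/ 83281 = -0.37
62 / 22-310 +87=-2422 / 11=-220.18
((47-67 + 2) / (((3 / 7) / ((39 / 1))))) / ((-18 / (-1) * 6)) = -91 / 6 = -15.17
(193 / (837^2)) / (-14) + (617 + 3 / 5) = 30286998043 / 49039830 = 617.60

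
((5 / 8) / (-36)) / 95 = -1 / 5472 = -0.00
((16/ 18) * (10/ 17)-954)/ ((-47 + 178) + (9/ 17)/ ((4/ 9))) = -7.21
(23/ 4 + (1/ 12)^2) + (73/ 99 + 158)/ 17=406463/ 26928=15.09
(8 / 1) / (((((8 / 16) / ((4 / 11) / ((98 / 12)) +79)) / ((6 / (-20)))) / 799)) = -163398696 / 539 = -303151.57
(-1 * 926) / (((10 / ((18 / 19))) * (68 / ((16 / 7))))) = -2.95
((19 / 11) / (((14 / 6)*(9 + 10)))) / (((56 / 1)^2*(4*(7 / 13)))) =39 / 6761216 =0.00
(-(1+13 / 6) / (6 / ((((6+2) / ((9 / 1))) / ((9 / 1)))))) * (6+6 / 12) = -247 / 729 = -0.34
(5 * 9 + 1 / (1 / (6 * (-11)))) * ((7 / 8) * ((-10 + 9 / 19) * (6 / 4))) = 79821 / 304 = 262.57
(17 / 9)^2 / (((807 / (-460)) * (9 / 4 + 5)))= -531760 / 1895643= -0.28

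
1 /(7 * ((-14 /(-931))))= 19 /2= 9.50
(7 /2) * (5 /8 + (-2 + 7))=315 /16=19.69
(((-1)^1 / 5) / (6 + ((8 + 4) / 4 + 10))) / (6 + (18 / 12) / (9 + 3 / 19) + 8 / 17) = -1972 / 1242885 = -0.00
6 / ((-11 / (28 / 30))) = -28 / 55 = -0.51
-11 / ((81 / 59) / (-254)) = 164846 / 81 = 2035.14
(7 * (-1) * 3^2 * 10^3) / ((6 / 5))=-52500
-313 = -313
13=13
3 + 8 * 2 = 19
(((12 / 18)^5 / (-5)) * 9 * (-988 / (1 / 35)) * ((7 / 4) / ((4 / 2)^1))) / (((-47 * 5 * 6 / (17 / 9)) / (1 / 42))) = -117572 / 513945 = -0.23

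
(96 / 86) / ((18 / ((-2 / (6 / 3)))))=-8 / 129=-0.06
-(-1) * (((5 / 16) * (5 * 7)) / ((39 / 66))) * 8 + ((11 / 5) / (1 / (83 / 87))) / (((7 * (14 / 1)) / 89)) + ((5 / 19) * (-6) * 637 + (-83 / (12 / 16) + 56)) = -9586926851 / 10529610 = -910.47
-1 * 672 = -672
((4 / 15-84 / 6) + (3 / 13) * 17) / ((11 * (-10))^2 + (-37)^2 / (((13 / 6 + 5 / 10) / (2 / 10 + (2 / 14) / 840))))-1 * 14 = -104477264066 / 7462233207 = -14.00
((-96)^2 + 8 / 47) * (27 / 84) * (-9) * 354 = -9438016.60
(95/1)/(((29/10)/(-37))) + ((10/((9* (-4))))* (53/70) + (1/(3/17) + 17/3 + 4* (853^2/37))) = 20944735307/270396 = 77459.49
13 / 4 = 3.25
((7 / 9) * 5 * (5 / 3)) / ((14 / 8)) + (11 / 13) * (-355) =-104135 / 351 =-296.68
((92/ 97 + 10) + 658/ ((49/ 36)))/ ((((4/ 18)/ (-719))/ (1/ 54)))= -40225893/ 1358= -29621.42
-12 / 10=-6 / 5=-1.20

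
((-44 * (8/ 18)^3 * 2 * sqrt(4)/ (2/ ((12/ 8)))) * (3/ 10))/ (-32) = 0.11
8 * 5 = 40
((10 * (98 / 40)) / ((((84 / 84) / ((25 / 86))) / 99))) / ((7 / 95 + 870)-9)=1645875 / 2009992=0.82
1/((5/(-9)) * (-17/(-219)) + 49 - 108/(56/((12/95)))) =1310715/63849208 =0.02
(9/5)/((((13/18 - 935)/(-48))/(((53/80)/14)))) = 12879/2942975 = 0.00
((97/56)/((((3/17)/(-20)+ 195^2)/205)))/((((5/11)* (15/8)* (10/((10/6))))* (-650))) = -743699/264710976075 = -0.00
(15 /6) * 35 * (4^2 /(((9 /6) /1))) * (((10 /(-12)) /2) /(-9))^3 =21875 /236196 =0.09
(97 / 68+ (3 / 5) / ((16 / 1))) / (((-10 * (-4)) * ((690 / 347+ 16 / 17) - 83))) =-690877 / 1511472000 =-0.00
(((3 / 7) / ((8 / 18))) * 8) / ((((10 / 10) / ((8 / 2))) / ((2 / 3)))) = 144 / 7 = 20.57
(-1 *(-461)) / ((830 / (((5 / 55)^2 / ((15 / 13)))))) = 5993 / 1506450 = 0.00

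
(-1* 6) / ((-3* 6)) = 1 / 3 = 0.33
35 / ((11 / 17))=595 / 11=54.09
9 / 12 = 3 / 4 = 0.75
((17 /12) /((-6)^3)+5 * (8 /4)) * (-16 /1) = -25903 /162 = -159.90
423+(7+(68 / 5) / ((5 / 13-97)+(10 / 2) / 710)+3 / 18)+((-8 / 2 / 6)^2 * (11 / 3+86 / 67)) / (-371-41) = 142893123968293 / 332293708530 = 430.02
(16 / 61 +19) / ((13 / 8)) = 9400 / 793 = 11.85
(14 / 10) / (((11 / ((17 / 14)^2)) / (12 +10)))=289 / 70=4.13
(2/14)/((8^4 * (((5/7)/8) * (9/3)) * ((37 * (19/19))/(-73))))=-73/284160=-0.00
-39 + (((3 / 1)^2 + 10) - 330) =-350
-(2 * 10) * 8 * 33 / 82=-2640 / 41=-64.39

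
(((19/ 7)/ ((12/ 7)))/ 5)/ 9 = 19/ 540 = 0.04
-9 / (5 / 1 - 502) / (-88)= -9 / 43736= -0.00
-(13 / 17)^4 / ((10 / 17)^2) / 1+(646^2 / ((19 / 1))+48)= 636118239 / 28900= 22011.01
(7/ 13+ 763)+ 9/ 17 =168859/ 221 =764.07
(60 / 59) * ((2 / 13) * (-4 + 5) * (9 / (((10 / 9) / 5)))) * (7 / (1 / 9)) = 399.19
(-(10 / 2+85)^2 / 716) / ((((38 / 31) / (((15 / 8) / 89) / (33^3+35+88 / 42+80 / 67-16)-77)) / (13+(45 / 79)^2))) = 1447993690347839520375 / 152924123721890048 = 9468.71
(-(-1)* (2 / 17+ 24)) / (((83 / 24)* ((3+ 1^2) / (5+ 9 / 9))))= 14760 / 1411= 10.46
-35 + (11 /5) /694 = -121439 /3470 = -35.00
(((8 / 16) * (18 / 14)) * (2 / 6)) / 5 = 3 / 70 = 0.04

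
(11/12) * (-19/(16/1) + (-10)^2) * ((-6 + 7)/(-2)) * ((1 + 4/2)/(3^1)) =-5797/128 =-45.29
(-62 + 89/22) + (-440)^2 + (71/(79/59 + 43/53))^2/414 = 39850123487454779/205896249504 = 193544.68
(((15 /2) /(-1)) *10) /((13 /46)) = -3450 /13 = -265.38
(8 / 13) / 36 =2 / 117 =0.02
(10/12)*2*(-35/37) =-175/111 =-1.58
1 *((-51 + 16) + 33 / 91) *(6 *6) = -113472 / 91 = -1246.95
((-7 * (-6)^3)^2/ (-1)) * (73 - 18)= -125737920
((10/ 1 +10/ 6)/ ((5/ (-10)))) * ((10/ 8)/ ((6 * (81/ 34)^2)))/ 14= -0.06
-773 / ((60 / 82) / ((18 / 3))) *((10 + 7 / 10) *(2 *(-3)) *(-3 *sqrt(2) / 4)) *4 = -30520359 *sqrt(2) / 25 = -1726492.23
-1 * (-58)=58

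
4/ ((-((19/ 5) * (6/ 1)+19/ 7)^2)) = -0.01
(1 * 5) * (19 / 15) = 19 / 3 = 6.33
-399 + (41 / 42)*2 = -8338 / 21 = -397.05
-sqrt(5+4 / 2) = -sqrt(7) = -2.65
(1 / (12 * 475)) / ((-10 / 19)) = -1 / 3000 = -0.00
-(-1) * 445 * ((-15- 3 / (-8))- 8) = -80545 / 8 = -10068.12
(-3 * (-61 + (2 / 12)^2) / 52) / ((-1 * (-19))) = 2195 / 11856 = 0.19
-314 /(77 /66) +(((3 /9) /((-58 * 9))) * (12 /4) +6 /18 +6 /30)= -4907531 /18270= -268.61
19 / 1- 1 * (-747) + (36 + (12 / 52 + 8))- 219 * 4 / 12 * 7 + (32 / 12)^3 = 111686 / 351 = 318.19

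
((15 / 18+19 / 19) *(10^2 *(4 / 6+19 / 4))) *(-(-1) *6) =17875 / 3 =5958.33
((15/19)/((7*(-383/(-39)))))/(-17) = -585/865963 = -0.00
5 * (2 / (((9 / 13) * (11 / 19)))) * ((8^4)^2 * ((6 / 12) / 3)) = 20719861760 / 297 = 69763844.31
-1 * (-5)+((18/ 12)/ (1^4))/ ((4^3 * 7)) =5.00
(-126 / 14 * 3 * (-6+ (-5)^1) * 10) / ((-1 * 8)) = -1485 / 4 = -371.25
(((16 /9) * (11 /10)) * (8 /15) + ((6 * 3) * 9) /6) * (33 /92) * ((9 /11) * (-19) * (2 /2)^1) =-15637 /100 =-156.37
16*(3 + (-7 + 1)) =-48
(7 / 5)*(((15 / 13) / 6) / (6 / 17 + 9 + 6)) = 119 / 6786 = 0.02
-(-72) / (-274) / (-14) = 18 / 959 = 0.02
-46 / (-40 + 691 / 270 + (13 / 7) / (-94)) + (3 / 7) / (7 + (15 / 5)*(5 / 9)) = 96704163 / 75703264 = 1.28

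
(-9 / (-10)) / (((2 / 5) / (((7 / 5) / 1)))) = 3.15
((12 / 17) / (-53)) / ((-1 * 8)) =3 / 1802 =0.00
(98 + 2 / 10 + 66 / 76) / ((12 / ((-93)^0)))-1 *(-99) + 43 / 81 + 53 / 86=286951003 / 2647080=108.40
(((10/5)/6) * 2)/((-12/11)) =-11/18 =-0.61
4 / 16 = 0.25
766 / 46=383 / 23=16.65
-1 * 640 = -640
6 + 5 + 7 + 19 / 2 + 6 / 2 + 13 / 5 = 331 / 10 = 33.10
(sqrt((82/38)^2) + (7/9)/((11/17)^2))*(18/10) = 83086/11495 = 7.23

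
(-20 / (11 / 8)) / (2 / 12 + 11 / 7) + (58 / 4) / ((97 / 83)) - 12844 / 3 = -1998976585 / 467346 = -4277.29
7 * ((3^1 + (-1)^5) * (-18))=-252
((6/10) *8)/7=24/35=0.69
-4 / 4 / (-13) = 1 / 13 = 0.08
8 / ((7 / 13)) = 104 / 7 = 14.86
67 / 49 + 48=2419 / 49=49.37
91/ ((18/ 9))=91/ 2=45.50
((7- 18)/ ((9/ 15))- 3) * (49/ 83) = -3136/ 249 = -12.59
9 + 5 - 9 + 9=14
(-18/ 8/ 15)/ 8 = -3/ 160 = -0.02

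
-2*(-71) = 142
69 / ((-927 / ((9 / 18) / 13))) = -23 / 8034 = -0.00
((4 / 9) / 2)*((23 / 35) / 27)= 46 / 8505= 0.01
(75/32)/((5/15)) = 225/32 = 7.03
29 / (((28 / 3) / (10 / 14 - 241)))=-73167 / 98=-746.60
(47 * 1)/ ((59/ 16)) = 752/ 59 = 12.75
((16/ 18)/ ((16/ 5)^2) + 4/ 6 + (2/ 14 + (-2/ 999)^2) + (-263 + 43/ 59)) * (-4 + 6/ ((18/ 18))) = -3447424852355/ 6594790608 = -522.75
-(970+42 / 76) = -36881 / 38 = -970.55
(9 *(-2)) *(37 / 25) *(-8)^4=-2727936 / 25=-109117.44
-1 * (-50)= 50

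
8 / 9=0.89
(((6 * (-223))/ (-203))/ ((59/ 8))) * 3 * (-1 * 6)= -192672/ 11977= -16.09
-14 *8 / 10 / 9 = -56 / 45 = -1.24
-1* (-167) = 167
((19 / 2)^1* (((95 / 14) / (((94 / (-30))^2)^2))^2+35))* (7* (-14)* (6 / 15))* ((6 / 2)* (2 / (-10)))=1862401545098310369 / 238112866617610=7821.51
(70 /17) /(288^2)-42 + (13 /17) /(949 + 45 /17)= -239518577941 /5702939136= -42.00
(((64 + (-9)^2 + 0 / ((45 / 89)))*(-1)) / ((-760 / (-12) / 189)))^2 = 270372249 / 1444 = 187238.40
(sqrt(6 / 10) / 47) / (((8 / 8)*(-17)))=-sqrt(15) / 3995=-0.00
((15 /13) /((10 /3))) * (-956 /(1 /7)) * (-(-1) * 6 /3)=-60228 /13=-4632.92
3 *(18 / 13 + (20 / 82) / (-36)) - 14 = -9.87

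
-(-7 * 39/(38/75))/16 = 20475/608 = 33.68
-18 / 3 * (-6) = 36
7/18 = 0.39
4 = 4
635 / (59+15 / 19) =12065 / 1136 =10.62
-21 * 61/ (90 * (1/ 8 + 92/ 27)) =-2196/ 545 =-4.03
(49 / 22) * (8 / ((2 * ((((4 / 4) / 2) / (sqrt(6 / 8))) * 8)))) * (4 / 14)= 7 * sqrt(3) / 22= 0.55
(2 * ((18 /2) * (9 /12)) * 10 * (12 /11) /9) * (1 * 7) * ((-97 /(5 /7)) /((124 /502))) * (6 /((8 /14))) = -225477567 /341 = -661224.54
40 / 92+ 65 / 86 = 2355 / 1978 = 1.19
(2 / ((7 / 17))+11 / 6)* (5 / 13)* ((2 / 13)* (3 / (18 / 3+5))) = 1405 / 13013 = 0.11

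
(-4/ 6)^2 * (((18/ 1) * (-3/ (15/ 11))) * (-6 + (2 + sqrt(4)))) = 176/ 5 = 35.20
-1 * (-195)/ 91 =15/ 7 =2.14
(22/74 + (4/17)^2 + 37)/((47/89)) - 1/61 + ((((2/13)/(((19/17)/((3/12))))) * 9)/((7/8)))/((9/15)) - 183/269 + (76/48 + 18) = 15434830260506065/171102273059172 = 90.21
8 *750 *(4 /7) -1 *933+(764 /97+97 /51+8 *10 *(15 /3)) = 100609354 /34629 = 2905.35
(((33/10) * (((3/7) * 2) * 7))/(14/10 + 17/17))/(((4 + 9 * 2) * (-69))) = -1/184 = -0.01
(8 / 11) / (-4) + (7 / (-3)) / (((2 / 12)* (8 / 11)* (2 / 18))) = -7631 / 44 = -173.43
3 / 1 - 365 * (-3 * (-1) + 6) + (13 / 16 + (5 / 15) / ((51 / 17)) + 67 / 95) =-44875477 / 13680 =-3280.37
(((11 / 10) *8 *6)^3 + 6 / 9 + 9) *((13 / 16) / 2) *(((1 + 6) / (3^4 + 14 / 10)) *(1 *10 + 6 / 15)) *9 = 195914939493 / 412000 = 475521.70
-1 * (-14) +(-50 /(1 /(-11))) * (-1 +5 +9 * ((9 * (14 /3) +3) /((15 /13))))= 195264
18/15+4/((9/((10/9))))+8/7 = 8042/2835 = 2.84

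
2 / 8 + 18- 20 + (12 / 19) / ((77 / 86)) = -6113 / 5852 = -1.04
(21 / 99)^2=49 / 1089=0.04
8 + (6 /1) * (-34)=-196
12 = 12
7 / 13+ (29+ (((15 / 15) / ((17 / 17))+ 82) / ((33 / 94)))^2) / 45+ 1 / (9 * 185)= 29306946037 / 23571405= 1243.33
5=5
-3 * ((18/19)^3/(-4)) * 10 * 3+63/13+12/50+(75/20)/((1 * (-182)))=24.20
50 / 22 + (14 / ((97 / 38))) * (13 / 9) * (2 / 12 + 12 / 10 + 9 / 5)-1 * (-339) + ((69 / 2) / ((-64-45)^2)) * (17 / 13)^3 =551005927211645 / 1503977129226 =366.37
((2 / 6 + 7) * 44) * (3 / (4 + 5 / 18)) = 1584 / 7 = 226.29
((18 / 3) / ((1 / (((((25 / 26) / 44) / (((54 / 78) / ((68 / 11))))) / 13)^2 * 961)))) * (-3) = -173580625 / 44537922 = -3.90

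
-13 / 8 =-1.62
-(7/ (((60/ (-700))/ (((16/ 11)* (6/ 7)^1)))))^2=-1254400/ 121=-10366.94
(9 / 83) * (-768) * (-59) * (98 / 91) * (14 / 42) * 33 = 62802432 / 1079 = 58204.29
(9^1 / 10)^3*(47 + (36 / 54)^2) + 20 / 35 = 246109 / 7000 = 35.16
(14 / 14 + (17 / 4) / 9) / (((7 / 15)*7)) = 265 / 588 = 0.45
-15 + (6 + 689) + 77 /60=681.28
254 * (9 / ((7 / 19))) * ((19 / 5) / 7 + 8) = 12986766 / 245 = 53007.21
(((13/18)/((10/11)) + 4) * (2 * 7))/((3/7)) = 156.62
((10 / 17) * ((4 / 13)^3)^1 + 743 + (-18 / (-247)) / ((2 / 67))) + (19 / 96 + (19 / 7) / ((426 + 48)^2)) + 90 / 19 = 6699866986186873 / 8928475055136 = 750.39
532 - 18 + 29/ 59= 30355/ 59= 514.49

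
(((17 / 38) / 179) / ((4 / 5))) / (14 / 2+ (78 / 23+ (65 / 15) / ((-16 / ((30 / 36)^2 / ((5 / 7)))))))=0.00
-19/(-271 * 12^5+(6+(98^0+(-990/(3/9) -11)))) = 19/67436446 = 0.00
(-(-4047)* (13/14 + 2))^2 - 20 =140468190.86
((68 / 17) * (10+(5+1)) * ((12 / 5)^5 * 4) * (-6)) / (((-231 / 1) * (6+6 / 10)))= 42467328 / 529375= 80.22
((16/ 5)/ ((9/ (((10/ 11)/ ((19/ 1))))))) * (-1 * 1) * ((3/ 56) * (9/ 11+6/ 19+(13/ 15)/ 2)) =-19654/ 13759515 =-0.00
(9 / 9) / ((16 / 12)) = 3 / 4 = 0.75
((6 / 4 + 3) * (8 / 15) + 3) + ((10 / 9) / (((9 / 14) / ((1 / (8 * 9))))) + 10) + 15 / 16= 954203 / 58320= 16.36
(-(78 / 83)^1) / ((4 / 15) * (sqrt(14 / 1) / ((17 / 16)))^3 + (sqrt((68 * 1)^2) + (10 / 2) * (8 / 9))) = -34524568379925 / 2592662142686374 + 741657047040 * sqrt(14) / 1296331071343187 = -0.01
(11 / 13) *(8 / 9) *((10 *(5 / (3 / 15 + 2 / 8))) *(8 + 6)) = 1169.99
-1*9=-9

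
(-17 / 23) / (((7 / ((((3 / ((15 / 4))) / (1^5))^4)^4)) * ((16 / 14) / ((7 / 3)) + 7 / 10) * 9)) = -1022202216448 / 3682891845703125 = -0.00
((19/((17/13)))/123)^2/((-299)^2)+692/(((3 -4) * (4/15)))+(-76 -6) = -6191731409012/2312936649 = -2677.00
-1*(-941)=941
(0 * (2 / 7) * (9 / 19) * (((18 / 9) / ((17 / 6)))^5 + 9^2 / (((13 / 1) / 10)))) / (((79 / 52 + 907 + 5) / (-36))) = 0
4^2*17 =272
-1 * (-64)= 64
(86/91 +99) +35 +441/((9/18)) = 92542/91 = 1016.95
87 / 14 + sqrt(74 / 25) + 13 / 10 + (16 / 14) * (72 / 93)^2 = sqrt(74) / 5 + 275783 / 33635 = 9.92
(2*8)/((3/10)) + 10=63.33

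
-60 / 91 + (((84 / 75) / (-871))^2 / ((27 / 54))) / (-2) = -2188392988 / 3319054375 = -0.66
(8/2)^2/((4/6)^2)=36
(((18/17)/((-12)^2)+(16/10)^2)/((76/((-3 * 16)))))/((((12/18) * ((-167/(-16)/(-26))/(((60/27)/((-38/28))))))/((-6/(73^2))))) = 305026176/27307900955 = 0.01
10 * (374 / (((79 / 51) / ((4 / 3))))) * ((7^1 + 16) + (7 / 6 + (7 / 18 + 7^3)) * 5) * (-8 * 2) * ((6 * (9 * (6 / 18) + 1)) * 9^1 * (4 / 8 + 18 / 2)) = -14576955064320 / 79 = -184518418535.70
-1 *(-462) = 462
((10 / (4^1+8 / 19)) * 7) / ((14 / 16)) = 380 / 21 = 18.10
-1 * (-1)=1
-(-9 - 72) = 81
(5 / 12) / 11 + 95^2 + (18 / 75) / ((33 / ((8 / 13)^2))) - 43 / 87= 145956695969 / 16173300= 9024.55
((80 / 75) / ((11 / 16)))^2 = 65536 / 27225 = 2.41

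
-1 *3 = -3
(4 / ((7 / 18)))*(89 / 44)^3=6344721 / 74536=85.12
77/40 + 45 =1877/40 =46.92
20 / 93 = 0.22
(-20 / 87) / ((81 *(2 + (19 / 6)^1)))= -40 / 72819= -0.00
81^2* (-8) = -52488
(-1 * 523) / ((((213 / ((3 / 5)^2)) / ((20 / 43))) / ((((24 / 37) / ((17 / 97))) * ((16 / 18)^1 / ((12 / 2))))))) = -6493568 / 28805055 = -0.23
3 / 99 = 1 / 33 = 0.03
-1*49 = -49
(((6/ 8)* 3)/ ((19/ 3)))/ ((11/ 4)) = 27/ 209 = 0.13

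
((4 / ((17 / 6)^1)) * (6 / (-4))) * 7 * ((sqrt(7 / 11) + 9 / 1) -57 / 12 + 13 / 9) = -1435 / 17 -252 * sqrt(77) / 187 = -96.24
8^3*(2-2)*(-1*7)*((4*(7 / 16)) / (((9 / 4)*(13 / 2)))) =0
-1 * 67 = -67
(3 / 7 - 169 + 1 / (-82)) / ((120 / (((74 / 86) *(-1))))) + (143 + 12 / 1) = 462665579 / 2961840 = 156.21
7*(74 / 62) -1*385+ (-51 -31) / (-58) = -337333 / 899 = -375.23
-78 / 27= -26 / 9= -2.89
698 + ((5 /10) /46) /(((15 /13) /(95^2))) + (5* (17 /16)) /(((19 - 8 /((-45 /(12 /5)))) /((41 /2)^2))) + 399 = 8344666819 /6434112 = 1296.94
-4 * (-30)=120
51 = 51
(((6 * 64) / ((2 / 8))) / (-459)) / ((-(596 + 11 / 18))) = 1024 / 182563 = 0.01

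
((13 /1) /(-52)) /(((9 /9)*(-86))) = 1 /344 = 0.00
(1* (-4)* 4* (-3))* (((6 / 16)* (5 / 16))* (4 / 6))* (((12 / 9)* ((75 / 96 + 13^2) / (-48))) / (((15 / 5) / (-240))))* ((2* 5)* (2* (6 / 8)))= 679125 / 32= 21222.66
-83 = -83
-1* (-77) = 77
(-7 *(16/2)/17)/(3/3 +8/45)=-2520/901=-2.80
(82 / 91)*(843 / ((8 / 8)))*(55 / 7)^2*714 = 21328827300 / 637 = 33483245.37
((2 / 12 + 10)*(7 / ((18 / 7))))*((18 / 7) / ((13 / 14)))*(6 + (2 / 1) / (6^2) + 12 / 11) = 4229435 / 7722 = 547.71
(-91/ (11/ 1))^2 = 8281/ 121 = 68.44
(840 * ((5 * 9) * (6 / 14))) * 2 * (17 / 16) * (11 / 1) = 378675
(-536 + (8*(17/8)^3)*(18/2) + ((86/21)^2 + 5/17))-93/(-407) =33624453847/195281856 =172.18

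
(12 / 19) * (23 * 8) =2208 / 19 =116.21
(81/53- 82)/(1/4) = -17060/53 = -321.89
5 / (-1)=-5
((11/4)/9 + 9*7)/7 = 2279/252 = 9.04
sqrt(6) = 2.45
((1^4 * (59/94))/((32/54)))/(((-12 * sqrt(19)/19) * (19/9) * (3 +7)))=-0.02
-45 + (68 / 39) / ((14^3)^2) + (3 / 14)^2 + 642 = 43830917693 / 73412976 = 597.05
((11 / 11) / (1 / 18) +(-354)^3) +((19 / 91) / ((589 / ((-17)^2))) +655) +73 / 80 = -10011433355827 / 225680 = -44361189.99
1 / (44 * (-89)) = -1 / 3916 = -0.00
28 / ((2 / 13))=182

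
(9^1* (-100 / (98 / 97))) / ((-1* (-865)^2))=1746 / 1466521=0.00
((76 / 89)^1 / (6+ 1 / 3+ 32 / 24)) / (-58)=-114 / 59363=-0.00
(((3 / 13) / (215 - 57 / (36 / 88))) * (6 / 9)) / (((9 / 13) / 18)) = 12 / 227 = 0.05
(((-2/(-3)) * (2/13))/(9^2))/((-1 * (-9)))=4/28431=0.00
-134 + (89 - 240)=-285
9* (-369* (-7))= 23247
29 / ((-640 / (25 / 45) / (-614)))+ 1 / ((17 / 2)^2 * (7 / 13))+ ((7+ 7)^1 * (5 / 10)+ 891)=1064433425 / 1165248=913.48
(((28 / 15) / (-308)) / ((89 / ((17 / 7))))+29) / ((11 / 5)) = 2981038 / 226149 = 13.18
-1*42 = -42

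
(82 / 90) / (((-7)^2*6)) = 41 / 13230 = 0.00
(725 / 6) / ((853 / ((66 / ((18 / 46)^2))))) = 4218775 / 69093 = 61.06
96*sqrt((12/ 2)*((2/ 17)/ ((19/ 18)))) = 576*sqrt(1938)/ 323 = 78.50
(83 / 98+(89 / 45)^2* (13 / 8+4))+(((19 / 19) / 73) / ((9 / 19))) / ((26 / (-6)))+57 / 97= 38047074337 / 1623814920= 23.43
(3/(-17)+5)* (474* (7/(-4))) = -68019/17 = -4001.12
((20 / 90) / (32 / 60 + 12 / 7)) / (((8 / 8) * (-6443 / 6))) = -35 / 380137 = -0.00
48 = 48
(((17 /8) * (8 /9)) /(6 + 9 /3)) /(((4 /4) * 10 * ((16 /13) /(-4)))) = -221 /3240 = -0.07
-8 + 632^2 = 399416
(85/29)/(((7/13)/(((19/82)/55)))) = 4199/183106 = 0.02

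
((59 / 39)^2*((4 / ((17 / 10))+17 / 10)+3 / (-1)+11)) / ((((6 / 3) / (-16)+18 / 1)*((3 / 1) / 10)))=19020184 / 3697551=5.14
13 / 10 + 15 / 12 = 51 / 20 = 2.55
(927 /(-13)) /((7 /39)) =-2781 /7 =-397.29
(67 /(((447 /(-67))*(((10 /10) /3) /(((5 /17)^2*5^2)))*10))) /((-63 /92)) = 9.51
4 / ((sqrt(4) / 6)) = 12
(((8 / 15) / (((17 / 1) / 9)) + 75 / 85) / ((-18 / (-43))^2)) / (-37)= -0.18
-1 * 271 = -271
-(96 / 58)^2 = -2.74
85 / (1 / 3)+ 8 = 263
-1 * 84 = -84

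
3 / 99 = 1 / 33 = 0.03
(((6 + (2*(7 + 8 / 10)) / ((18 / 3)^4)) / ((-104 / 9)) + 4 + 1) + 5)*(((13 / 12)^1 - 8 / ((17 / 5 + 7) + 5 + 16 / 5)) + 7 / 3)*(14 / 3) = 920073539 / 6963840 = 132.12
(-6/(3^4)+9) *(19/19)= 241/27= 8.93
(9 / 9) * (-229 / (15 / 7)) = -1603 / 15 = -106.87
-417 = -417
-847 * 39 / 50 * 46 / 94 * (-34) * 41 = 529552023 / 1175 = 450682.57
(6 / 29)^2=36 / 841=0.04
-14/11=-1.27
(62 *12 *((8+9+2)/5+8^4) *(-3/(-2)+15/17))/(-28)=-154418967/595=-259527.68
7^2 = 49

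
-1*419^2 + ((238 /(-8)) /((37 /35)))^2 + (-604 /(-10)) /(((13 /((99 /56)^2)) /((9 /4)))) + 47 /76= -1852926568818571 /10604164480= -174735.74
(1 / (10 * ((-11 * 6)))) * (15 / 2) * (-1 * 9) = 9 / 88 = 0.10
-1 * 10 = -10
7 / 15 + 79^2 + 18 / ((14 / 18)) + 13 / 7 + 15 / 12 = 376063 / 60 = 6267.72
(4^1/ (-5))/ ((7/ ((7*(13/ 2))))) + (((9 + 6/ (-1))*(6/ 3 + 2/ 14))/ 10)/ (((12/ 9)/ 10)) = -53/ 140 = -0.38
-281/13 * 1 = -21.62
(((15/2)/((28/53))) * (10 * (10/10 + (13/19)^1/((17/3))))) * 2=719475/2261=318.21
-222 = -222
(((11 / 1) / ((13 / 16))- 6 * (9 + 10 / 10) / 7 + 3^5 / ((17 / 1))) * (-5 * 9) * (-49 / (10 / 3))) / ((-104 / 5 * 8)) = -28158165 / 367744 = -76.57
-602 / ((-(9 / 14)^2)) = 117992 / 81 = 1456.69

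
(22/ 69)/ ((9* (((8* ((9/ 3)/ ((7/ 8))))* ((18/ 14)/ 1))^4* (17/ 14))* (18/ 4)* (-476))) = -63412811/ 7200736341066252288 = -0.00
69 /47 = 1.47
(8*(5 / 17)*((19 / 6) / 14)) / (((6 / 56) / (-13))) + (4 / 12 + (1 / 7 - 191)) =-273211 / 1071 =-255.10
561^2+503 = 315224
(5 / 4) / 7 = 5 / 28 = 0.18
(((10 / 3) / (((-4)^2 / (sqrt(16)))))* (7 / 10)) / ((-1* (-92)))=7 / 1104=0.01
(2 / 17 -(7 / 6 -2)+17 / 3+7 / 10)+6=13.32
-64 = -64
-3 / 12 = -1 / 4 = -0.25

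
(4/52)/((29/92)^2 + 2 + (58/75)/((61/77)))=38722800/1548214187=0.03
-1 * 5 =-5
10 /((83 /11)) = 110 /83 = 1.33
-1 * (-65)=65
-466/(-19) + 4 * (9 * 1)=1150/19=60.53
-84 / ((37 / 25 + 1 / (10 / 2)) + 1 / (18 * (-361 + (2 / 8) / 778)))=-10616422950 / 212309009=-50.00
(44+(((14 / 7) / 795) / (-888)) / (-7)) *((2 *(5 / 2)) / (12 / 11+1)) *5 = 5979481255 / 11365956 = 526.09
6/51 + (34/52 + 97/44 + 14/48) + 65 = 3983011/58344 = 68.27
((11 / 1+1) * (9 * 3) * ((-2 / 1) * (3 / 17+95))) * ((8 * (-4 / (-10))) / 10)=-8387712 / 425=-19735.79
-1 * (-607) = 607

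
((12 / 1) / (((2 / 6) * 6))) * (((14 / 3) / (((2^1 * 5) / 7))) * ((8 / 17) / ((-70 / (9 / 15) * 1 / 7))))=-1176 / 2125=-0.55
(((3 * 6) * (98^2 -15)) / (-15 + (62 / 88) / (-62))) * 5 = -75944880 / 1321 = -57490.45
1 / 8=0.12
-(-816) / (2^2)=204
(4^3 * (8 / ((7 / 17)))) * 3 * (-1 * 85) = -2219520 / 7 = -317074.29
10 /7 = 1.43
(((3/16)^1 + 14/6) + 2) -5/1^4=-0.48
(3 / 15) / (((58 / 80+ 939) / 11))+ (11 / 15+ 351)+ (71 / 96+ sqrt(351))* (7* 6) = 3453360139 / 9021360+ 126* sqrt(39) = 1169.67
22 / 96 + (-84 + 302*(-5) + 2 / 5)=-382409 / 240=-1593.37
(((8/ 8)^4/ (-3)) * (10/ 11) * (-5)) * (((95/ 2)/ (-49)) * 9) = -7125/ 539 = -13.22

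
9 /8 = 1.12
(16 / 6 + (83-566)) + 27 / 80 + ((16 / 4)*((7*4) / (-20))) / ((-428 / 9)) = -12323269 / 25680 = -479.88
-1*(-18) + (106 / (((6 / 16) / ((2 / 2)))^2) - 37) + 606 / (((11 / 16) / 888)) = 77563175 / 99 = 783466.41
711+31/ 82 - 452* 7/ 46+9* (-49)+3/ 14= 1332146/ 6601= 201.81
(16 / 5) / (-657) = -16 / 3285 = -0.00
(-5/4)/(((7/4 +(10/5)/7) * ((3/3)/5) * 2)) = -175/114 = -1.54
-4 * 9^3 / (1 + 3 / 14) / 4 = -10206 / 17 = -600.35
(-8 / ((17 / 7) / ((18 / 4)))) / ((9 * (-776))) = 7 / 3298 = 0.00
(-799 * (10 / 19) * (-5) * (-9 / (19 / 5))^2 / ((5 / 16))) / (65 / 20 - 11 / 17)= 5867856000 / 404681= 14499.95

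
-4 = -4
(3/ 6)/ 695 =1/ 1390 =0.00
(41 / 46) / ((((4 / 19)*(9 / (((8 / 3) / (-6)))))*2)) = -0.10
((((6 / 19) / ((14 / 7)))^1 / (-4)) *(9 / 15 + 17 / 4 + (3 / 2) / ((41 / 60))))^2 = 300363561 / 3883782400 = 0.08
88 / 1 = 88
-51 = -51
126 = 126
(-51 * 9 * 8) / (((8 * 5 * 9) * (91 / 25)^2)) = -6375 / 8281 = -0.77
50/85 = 10/17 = 0.59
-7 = -7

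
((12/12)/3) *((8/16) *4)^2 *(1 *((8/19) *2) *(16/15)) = 1024/855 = 1.20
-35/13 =-2.69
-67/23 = -2.91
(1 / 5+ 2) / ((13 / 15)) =33 / 13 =2.54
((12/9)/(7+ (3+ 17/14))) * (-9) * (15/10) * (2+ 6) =-2016/157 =-12.84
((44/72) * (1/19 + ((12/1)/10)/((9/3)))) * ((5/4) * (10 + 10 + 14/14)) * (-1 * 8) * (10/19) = -33110/1083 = -30.57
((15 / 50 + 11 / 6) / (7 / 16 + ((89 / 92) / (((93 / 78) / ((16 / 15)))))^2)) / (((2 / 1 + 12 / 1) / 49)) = 13664958720 / 2171457751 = 6.29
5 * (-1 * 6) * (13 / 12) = -65 / 2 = -32.50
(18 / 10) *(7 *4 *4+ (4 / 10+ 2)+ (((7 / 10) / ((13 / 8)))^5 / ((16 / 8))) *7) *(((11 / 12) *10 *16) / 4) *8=70117071440064 / 1160290625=60430.61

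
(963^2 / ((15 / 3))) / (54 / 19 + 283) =17620011 / 27155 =648.87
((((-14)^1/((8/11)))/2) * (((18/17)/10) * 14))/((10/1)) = -4851/3400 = -1.43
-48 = -48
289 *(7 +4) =3179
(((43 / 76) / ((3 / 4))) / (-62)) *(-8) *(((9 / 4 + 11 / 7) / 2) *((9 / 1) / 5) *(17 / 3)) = 78217 / 41230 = 1.90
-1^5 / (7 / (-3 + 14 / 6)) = 0.10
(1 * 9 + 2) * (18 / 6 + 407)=4510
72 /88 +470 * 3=15519 /11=1410.82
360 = 360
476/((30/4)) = 952/15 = 63.47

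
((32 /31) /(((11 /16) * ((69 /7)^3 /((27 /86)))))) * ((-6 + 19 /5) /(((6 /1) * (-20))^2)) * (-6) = 2744 /6081979125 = 0.00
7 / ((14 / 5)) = 5 / 2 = 2.50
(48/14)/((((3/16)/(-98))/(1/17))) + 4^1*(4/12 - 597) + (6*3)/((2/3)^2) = -250061/102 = -2451.58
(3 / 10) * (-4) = -6 / 5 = -1.20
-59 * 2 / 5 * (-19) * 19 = 42598 / 5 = 8519.60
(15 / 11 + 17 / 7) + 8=908 / 77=11.79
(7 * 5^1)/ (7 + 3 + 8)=1.94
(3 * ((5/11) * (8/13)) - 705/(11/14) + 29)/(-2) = 124043/286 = 433.72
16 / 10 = 8 / 5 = 1.60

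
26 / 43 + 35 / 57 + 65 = 162302 / 2451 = 66.22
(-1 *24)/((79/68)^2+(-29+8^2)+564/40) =-184960/388799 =-0.48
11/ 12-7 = -6.08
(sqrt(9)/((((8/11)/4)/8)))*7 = 924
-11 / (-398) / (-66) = -1 / 2388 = -0.00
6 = 6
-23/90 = -0.26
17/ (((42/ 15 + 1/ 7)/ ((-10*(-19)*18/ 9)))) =226100/ 103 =2195.15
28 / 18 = 14 / 9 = 1.56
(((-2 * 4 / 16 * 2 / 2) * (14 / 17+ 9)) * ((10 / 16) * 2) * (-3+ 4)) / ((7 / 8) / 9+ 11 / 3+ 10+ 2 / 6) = -1503 / 3451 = -0.44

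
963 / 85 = 11.33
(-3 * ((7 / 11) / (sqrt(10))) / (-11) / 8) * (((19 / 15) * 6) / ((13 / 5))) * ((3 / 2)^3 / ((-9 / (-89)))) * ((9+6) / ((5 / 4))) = 319599 * sqrt(10) / 125840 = 8.03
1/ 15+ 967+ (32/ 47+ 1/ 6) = 1364759/ 1410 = 967.91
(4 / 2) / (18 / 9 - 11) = -2 / 9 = -0.22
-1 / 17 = -0.06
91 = 91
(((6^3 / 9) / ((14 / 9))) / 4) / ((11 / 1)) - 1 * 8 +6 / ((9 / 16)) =697 / 231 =3.02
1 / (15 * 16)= 1 / 240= 0.00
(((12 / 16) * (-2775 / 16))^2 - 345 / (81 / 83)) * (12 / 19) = 1832155555 / 175104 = 10463.24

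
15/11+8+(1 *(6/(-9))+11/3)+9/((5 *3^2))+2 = 801/55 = 14.56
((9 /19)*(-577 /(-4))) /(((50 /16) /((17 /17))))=10386 /475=21.87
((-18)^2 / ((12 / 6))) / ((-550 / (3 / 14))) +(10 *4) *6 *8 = 1919.94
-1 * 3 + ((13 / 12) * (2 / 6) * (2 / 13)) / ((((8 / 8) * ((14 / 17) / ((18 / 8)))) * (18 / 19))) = -5725 / 2016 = -2.84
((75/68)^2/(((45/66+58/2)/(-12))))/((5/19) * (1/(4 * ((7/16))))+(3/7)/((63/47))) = -518450625/495570842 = -1.05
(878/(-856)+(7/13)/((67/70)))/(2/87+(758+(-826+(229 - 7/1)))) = -15020463/4995359200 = -0.00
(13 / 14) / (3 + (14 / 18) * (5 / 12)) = 702 / 2513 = 0.28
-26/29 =-0.90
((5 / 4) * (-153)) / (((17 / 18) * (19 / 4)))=-810 / 19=-42.63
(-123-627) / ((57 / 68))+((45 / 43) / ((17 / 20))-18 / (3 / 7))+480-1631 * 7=-164897231 / 13889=-11872.51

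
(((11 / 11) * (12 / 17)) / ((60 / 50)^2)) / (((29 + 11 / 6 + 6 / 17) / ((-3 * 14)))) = -2100 / 3181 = -0.66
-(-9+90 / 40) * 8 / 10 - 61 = -278 / 5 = -55.60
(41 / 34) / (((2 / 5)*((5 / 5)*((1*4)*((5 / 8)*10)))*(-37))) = -41 / 12580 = -0.00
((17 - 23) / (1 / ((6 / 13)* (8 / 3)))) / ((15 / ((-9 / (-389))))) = -288 / 25285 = -0.01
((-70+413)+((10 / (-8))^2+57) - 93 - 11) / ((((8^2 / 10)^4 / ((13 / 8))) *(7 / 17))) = 657613125 / 939524096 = 0.70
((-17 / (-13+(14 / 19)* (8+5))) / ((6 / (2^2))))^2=417316 / 38025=10.97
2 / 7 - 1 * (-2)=16 / 7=2.29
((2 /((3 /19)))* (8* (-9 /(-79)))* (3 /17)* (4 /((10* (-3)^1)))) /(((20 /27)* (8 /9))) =-13851 /33575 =-0.41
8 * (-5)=-40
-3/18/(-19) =1/114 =0.01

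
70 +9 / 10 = 709 / 10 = 70.90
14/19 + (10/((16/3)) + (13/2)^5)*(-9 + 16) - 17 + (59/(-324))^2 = 323982712499/3989088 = 81217.24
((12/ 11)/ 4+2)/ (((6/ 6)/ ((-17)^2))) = 656.82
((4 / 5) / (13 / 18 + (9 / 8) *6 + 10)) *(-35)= -1008 / 629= -1.60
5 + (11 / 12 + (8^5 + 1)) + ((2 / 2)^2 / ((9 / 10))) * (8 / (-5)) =1179833 / 36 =32773.14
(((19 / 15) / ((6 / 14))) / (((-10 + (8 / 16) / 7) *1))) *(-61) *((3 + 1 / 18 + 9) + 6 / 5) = 67751663 / 281475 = 240.70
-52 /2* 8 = -208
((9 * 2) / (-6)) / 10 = -3 / 10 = -0.30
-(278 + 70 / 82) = -11433 / 41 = -278.85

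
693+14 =707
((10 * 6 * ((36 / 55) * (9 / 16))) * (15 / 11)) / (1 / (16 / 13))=58320 / 1573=37.08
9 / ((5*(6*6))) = 1 / 20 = 0.05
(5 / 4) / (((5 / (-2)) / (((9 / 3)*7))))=-21 / 2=-10.50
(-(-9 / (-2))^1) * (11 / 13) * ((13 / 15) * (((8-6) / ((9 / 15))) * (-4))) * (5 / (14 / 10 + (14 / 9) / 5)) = 900 / 7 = 128.57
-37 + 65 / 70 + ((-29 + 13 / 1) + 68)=223 / 14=15.93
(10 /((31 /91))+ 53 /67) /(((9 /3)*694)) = 20871 /1441438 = 0.01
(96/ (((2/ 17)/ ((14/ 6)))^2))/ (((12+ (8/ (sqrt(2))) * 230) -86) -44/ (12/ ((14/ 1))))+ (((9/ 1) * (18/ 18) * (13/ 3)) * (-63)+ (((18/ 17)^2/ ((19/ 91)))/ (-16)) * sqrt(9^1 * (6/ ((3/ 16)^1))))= -34046810/ 13873+ 1271257386 * sqrt(2)/ 76176643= -2430.58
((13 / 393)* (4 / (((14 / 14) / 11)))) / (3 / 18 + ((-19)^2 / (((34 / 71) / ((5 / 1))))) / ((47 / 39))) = 457028 / 982168177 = 0.00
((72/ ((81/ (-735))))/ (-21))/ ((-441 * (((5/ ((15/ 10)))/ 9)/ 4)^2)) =-288/ 35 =-8.23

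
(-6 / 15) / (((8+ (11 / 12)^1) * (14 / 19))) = -0.06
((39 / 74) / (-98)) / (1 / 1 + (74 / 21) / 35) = -585 / 119732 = -0.00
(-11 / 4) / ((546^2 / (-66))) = 121 / 198744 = 0.00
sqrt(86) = 9.27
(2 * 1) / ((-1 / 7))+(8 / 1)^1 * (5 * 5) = 186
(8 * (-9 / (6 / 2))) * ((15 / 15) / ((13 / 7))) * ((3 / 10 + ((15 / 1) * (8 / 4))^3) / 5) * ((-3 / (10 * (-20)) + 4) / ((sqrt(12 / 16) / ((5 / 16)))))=-1517686863 * sqrt(3) / 26000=-101104.26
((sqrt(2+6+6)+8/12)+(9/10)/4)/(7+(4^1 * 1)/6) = 107/920+3 * sqrt(14)/23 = 0.60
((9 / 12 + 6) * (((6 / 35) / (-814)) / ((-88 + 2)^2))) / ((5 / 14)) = -81 / 150508600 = -0.00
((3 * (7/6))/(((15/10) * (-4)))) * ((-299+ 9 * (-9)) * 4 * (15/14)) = 950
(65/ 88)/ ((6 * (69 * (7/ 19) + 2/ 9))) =0.00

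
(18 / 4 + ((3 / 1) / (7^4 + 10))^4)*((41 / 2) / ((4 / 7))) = 87279700576484997 / 540640808835856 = 161.44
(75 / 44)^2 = 5625 / 1936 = 2.91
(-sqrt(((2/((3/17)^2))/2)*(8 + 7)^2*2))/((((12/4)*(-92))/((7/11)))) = 595*sqrt(2)/3036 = 0.28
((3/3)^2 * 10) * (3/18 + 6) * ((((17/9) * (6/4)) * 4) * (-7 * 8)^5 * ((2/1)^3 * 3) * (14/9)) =-387979521556480/27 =-14369611909499.26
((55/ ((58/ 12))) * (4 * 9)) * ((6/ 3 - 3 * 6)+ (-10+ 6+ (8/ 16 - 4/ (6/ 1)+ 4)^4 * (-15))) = -77431475/ 58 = -1335025.43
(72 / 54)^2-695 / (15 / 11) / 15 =-161 / 5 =-32.20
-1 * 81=-81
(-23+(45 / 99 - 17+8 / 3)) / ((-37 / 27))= 10953 / 407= 26.91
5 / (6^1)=5 / 6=0.83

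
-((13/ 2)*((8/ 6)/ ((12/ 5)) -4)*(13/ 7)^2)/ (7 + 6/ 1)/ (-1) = -5239/ 882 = -5.94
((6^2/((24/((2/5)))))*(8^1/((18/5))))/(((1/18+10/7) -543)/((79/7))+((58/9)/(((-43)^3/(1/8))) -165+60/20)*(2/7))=-527608452/37302499103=-0.01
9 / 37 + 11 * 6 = 2451 / 37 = 66.24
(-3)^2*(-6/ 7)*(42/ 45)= -36/ 5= -7.20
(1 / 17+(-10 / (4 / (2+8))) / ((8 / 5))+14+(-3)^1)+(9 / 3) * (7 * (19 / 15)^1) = 14983 / 680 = 22.03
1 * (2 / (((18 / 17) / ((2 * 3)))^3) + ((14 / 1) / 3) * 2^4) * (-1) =-11842 / 27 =-438.59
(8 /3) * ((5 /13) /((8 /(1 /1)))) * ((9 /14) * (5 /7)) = 75 /1274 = 0.06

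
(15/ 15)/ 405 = 1/ 405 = 0.00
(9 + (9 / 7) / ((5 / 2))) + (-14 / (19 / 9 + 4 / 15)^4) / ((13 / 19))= 529266773979 / 59641218455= 8.87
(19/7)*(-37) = -703/7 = -100.43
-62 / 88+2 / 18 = -235 / 396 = -0.59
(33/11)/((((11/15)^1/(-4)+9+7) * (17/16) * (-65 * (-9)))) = 0.00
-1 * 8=-8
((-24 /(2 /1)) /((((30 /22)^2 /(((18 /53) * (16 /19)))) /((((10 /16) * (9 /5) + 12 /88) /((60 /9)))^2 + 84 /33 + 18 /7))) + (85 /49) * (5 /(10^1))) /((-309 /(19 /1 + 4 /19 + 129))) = 750559597216 /181057970625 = 4.15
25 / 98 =0.26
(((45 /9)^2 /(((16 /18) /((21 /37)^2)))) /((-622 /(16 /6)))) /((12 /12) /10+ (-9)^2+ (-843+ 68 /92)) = 3803625 /74536350853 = 0.00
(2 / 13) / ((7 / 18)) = 36 / 91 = 0.40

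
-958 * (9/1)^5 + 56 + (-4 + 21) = -56568869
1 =1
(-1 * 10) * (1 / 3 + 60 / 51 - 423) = 214960 / 51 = 4214.90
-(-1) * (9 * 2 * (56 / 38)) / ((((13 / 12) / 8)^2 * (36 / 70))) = 9031680 / 3211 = 2812.73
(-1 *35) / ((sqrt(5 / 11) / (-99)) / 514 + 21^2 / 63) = -6978392564220 / 1395678512839- 1781010 *sqrt(55) / 1395678512839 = -5.00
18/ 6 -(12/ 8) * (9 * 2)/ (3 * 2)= -3/ 2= -1.50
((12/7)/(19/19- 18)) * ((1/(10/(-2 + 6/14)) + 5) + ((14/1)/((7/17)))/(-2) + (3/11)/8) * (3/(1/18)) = 3024459/45815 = 66.01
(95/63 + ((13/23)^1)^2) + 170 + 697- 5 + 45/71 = 2045502811/2366217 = 864.46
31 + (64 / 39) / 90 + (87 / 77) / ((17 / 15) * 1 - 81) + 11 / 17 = 87108997889 / 2752159410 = 31.65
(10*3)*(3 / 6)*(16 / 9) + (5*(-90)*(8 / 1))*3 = -32320 / 3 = -10773.33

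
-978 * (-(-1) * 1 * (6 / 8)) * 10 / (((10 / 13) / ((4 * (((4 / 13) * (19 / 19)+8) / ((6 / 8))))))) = -422496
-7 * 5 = -35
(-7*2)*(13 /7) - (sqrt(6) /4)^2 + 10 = -131 /8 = -16.38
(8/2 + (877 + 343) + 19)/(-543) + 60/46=-12299/12489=-0.98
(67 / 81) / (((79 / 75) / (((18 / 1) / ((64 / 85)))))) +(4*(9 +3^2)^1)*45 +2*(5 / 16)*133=25344955 / 7584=3341.90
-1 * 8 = -8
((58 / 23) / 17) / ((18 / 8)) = 232 / 3519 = 0.07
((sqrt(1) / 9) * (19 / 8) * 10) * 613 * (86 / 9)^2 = 107676515 / 729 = 147704.41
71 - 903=-832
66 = 66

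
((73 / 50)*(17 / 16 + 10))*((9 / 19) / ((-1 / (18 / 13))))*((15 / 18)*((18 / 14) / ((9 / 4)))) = -348867 / 69160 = -5.04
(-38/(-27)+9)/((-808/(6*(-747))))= 57.73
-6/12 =-1/2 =-0.50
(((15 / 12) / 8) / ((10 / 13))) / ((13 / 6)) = 0.09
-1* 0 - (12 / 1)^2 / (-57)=48 / 19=2.53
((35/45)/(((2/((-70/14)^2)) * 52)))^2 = 0.03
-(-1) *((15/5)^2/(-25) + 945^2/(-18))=-2480643/50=-49612.86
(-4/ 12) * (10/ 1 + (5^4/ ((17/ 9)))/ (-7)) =4435/ 357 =12.42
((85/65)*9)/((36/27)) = 459/52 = 8.83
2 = 2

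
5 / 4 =1.25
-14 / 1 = -14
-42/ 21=-2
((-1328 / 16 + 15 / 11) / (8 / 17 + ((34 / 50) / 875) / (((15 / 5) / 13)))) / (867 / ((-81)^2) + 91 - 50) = -1095502471875 / 261606755806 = -4.19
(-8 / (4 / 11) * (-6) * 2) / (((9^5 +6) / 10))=176 / 3937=0.04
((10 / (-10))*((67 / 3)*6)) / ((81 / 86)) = -142.27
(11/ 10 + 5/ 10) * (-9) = -72/ 5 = -14.40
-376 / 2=-188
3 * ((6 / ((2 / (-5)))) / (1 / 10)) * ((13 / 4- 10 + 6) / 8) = 675 / 16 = 42.19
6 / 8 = 3 / 4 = 0.75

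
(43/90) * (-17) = -731/90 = -8.12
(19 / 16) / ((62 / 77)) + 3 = 4439 / 992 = 4.47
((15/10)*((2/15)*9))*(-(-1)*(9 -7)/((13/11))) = 198/65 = 3.05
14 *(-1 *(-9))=126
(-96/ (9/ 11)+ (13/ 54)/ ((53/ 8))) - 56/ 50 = -118.42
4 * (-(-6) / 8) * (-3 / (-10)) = 9 / 10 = 0.90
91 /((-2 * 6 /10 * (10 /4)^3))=-364 /75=-4.85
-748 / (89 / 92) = -68816 / 89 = -773.21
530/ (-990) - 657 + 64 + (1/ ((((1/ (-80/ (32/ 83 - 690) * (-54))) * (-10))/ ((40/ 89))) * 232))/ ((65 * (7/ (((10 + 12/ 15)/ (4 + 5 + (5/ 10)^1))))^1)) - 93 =-43401581592031709/ 63218276466345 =-686.54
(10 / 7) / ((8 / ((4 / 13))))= 5 / 91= 0.05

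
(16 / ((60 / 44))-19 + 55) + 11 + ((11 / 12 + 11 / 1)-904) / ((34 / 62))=-1599367 / 1020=-1568.01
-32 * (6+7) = -416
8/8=1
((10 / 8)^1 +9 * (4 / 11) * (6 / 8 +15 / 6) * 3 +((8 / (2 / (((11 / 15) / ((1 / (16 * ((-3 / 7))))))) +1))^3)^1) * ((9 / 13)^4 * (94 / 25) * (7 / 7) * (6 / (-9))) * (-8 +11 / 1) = -4801093104254553 / 1169320899175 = -4105.88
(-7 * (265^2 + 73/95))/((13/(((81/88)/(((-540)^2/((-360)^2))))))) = -210150612/13585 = -15469.31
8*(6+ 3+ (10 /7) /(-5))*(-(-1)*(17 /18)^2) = 35258 /567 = 62.18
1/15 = 0.07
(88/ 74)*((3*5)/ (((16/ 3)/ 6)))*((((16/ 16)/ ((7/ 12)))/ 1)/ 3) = 2970/ 259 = 11.47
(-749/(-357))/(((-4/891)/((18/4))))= -286011/136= -2103.02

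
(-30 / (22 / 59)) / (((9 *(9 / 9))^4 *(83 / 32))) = -9440 / 1996731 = -0.00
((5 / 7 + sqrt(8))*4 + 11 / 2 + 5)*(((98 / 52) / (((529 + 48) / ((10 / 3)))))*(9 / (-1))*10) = -98175 / 7501- 58800*sqrt(2) / 7501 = -24.17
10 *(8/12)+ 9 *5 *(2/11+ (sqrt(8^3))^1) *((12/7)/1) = 4780/231+ 8640 *sqrt(2)/7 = 1766.24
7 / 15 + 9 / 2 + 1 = 179 / 30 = 5.97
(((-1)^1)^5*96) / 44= -24 / 11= -2.18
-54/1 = -54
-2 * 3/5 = -6/5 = -1.20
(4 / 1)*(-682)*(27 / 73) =-73656 / 73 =-1008.99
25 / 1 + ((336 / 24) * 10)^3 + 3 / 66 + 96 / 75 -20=1509203479 / 550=2744006.33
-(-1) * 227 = 227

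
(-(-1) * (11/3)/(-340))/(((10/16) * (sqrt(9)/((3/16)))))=-11/10200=-0.00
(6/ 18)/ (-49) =-1/ 147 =-0.01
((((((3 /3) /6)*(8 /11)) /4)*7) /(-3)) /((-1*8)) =0.01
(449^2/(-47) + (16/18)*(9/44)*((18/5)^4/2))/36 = -1381073003/11632500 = -118.73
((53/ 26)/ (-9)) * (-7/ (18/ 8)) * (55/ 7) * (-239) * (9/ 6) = -696685/ 351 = -1984.86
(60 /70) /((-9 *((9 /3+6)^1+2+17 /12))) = -8 /1043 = -0.01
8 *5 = 40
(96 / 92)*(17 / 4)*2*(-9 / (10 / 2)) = -1836 / 115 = -15.97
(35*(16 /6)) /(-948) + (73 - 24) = 34769 /711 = 48.90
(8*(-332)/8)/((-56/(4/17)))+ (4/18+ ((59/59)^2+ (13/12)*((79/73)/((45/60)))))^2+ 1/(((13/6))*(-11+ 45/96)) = 227773874378/25003939779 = 9.11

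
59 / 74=0.80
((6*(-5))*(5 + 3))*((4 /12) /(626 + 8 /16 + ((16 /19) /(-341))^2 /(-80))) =-33581952800 /262988667833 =-0.13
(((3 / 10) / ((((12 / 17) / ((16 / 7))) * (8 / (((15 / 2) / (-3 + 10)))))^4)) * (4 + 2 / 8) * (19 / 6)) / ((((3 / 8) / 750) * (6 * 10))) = 84304009375 / 17709468672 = 4.76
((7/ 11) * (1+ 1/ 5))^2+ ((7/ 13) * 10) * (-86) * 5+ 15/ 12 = -363921647/ 157300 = -2313.55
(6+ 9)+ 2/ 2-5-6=5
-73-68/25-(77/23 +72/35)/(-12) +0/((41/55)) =-75.27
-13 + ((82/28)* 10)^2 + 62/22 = 456787/539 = 847.47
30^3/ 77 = 350.65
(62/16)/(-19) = -31/152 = -0.20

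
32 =32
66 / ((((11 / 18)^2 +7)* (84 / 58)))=103356 / 16723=6.18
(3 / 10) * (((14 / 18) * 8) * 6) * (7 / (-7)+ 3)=112 / 5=22.40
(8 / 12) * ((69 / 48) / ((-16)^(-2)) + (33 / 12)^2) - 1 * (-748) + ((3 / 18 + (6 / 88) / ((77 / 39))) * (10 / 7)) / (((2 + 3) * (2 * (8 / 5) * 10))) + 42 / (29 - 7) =1138693445 / 1138368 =1000.29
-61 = -61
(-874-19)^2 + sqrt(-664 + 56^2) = 2 * sqrt(618) + 797449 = 797498.72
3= 3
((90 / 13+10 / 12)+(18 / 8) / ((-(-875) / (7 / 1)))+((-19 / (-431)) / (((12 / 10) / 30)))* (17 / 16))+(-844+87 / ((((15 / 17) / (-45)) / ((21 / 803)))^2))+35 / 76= -279999720240248621 / 411866590278000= -679.83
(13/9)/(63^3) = 13/2250423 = 0.00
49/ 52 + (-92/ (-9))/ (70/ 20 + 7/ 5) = 69449/ 22932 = 3.03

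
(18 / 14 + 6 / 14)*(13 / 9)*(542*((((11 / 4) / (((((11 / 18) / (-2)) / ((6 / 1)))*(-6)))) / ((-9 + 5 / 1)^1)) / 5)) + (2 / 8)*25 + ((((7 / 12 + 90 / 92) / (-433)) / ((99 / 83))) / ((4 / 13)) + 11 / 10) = -988201278431 / 1656380880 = -596.60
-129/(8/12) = -387/2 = -193.50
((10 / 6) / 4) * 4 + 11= 38 / 3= 12.67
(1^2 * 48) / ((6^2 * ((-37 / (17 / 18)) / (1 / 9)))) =-34 / 8991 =-0.00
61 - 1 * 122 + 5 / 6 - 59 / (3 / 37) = -4727 / 6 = -787.83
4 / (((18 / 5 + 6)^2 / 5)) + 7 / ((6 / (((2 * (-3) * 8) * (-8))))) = 258173 / 576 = 448.22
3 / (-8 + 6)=-3 / 2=-1.50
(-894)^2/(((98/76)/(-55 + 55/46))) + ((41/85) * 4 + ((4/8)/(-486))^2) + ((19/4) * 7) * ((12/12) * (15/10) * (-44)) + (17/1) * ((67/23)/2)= -3018446810996988493/90505583280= -33350945.89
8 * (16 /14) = 64 /7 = 9.14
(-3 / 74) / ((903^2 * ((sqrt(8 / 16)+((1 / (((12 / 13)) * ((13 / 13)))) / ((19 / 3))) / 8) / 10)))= 39520 / 1857102423393 - 924160 * sqrt(2) / 1857102423393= -0.00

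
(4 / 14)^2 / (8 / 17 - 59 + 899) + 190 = 33255337 / 175028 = 190.00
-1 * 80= -80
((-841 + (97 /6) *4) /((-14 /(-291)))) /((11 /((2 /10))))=-293.39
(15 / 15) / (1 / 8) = 8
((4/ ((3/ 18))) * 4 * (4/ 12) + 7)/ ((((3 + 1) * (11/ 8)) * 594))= 13/ 1089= 0.01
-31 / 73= -0.42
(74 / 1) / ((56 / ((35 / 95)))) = 37 / 76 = 0.49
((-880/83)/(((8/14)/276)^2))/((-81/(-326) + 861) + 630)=-22308649440/13450067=-1658.63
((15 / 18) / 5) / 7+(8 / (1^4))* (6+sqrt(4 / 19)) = 16* sqrt(19) / 19+2017 / 42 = 51.69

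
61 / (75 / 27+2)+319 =14266 / 43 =331.77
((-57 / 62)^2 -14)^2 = 2557021489 / 14776336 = 173.05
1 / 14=0.07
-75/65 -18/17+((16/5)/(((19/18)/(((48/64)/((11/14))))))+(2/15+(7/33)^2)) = 3929966/4572711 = 0.86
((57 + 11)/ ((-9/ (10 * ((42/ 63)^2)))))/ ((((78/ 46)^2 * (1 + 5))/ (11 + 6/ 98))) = -389936480/ 18110547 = -21.53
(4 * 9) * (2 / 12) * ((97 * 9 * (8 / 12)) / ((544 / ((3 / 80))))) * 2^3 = 2619 / 1360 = 1.93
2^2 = 4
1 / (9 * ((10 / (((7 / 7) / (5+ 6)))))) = 1 / 990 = 0.00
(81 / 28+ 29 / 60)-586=-122351 / 210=-582.62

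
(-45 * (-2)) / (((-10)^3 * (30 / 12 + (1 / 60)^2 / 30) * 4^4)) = -1215 / 8640032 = -0.00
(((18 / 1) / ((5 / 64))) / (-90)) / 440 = -0.01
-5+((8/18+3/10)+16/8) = -203/90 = -2.26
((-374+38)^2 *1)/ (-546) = -2688/ 13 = -206.77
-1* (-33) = 33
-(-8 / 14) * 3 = 12 / 7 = 1.71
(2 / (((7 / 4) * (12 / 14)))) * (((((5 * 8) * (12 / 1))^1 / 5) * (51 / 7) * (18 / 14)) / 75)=19584 / 1225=15.99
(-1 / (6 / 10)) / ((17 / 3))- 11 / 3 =-202 / 51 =-3.96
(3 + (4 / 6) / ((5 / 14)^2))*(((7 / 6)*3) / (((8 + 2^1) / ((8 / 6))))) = 4319 / 1125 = 3.84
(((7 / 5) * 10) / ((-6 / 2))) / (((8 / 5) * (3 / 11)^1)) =-385 / 36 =-10.69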